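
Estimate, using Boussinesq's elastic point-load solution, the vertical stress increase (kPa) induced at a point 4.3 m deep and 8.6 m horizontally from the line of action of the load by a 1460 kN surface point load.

Boussinesq vertical stress below a point load on an elastic half-space:
Δσ_z = 3P/(2πz²) · [1 + (r/z)²]^(−5/2)
r/z = 8.6/4.3 = 2; [1+(r/z)²]^(−5/2) = 0.017889.
Δσ_z = 3×1460/(2π×4.3²) × 0.017889 = 37.701 × 0.017889 = 0.6744 kPa

Δσ_z ≈ 0.674 kPa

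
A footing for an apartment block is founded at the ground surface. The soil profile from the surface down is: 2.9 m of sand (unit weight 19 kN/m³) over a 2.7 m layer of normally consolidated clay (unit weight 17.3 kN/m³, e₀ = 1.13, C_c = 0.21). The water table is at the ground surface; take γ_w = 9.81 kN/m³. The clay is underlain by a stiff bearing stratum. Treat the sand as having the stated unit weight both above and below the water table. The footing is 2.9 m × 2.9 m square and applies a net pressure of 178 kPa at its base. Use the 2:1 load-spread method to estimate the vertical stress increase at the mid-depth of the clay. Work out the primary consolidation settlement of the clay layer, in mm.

S_c ≈ 67.7 mm

Mid-depth of clay below the ground surface: z = 2.9 + 2.7/2 = 4.25 m.
Total vertical stress at mid-clay: σ_v = 19×2.9 + 17.3×1.35 = 78.455 kPa.
Pore pressure: u = 9.81×(4.25 − 0) = 41.693 kPa.
Initial effective stress: σ'_0 = σ_v − u = 78.455 − 41.693 = 36.762 kPa.
Stress increase at mid-clay by the 2:1 spreading method:
Δσ = qBL/((B+z)(L+z)) = 178×2.9×2.9/((2.9+4.25)(2.9+4.25)) = 29.282 kPa
Final effective stress: σ'_f = σ'_0 + Δσ = 36.762 + 29.282 = 66.044 kPa.
Normally consolidated clay, so the full stress increment lies on the virgin compression line:
S_c = C_c·H/(1+e₀)·log₁₀(σ'_f/σ'_0) = 0.21×2.7/(1+1.13)×log₁₀(66.044/36.762)
    = 0.2662 × 0.25443 = 0.06773 m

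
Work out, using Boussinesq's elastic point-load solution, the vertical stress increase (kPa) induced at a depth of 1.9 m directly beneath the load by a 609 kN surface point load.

Δσ_z ≈ 80.5 kPa

Boussinesq vertical stress below a point load on an elastic half-space:
Δσ_z = 3P/(2πz²) · [1 + (r/z)²]^(−5/2)
r/z = 0/1.9 = 0; [1+(r/z)²]^(−5/2) = 1.
Δσ_z = 3×609/(2π×1.9²) × 1 = 80.547 × 1 = 80.55 kPa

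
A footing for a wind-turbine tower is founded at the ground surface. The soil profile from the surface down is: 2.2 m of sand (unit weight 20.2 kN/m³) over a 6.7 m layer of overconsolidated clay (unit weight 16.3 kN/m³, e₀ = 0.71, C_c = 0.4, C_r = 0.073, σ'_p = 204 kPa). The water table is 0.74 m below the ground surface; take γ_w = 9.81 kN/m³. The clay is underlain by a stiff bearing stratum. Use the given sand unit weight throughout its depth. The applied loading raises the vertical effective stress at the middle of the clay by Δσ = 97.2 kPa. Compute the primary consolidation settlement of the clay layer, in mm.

Mid-depth of clay below the ground surface: z = 2.2 + 6.7/2 = 5.55 m.
Total vertical stress at mid-clay: σ_v = 20.2×2.2 + 16.3×3.35 = 99.045 kPa.
Pore pressure: u = 9.81×(5.55 − 0.74) = 47.186 kPa.
Initial effective stress: σ'_0 = σ_v − u = 99.045 − 47.186 = 51.859 kPa.
Final effective stress: σ'_f = 51.859 + 97.2 = 149.06 kPa.
σ'_f = 149.06 ≤ σ'_p = 204 kPa, so the clay remains overconsolidated and only the recompression index applies:
S_c = C_r·H/(1+e₀)·log₁₀(σ'_f/σ'_0) = 0.073×6.7/1.71×log₁₀(149.06/51.859)
    = 0.28602 × 0.45854 = 0.1312 m

S_c ≈ 131 mm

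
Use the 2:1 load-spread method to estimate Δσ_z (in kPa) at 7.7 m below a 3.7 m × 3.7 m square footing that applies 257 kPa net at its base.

Δσ_z ≈ 27.1 kPa

By the 2:1 method the load spreads at 1 horizontal : 2 vertical, so at depth z the loaded area has grown by z in each plan dimension:
Δσ = qBL/((B+z)(L+z)) = 257×3.7×3.7/((3.7+7.7)(3.7+7.7)) = 27.072 kPa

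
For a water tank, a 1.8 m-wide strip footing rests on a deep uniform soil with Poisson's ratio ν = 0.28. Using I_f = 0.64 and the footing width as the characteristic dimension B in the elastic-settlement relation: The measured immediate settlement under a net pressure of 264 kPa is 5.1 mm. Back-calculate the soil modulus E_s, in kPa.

E_s ≈ 55000 kPa

S_e = q·B·(1−ν²)/E_s · I_f  ⇒  E_s = q·B·(1−ν²)·I_f / S_e.
E_s = 264 × 1.8 × 0.9216 × 0.64 / 0.0051 = 54960 kPa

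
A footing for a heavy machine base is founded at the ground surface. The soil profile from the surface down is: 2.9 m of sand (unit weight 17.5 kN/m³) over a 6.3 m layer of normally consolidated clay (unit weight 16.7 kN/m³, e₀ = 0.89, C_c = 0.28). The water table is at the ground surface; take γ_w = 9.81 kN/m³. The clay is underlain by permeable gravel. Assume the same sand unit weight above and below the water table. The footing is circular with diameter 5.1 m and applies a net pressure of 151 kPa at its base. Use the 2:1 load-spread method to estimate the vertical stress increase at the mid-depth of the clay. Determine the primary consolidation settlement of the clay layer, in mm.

Mid-depth of clay below the ground surface: z = 2.9 + 6.3/2 = 6.05 m.
Total vertical stress at mid-clay: σ_v = 17.5×2.9 + 16.7×3.15 = 103.35 kPa.
Pore pressure: u = 9.81×(6.05 − 0) = 59.351 kPa.
Initial effective stress: σ'_0 = σ_v − u = 103.35 − 59.351 = 43.999 kPa.
Stress increase at mid-clay by the 2:1 spreading method:
Δσ ≈ qD²/(D+z)² = 151×5.1²/(5.1+6.05)² = 31.591 kPa
Final effective stress: σ'_f = σ'_0 + Δσ = 43.999 + 31.591 = 75.59 kPa.
Normally consolidated clay, so the full stress increment lies on the virgin compression line:
S_c = C_c·H/(1+e₀)·log₁₀(σ'_f/σ'_0) = 0.28×6.3/(1+0.89)×log₁₀(75.59/43.999)
    = 0.93333 × 0.23502 = 0.2194 m

S_c ≈ 219 mm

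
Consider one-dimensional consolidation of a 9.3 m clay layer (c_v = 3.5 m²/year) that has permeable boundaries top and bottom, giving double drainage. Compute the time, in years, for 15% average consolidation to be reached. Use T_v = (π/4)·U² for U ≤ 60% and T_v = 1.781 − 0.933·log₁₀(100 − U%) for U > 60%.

t ≈ 0.109 years

Drainage path length: H_d = H/2 = 4.65 m (double drainage).
U ≤ 60%: T_v = (π/4)·U² = (π/4)×0.15² = 0.017671.
t = T_v·H_d²/c_v = 0.017671×4.65²/3.5 = 0.1092 years.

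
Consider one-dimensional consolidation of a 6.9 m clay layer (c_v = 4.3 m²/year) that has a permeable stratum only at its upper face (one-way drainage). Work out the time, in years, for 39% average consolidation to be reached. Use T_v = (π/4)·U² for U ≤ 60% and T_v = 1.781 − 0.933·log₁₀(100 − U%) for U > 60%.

t ≈ 1.32 years

Drainage path length: H_d = H = 6.9 m (single drainage).
U ≤ 60%: T_v = (π/4)·U² = (π/4)×0.39² = 0.11946.
t = T_v·H_d²/c_v = 0.11946×6.9²/4.3 = 1.323 years.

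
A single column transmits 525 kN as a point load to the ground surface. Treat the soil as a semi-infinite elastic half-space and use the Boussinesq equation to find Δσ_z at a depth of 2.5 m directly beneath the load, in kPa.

Δσ_z ≈ 40.1 kPa

Boussinesq vertical stress below a point load on an elastic half-space:
Δσ_z = 3P/(2πz²) · [1 + (r/z)²]^(−5/2)
r/z = 0/2.5 = 0; [1+(r/z)²]^(−5/2) = 1.
Δσ_z = 3×525/(2π×2.5²) × 1 = 40.107 × 1 = 40.11 kPa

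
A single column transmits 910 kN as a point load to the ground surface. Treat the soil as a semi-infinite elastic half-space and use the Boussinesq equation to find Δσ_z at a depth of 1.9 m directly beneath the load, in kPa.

Boussinesq vertical stress below a point load on an elastic half-space:
Δσ_z = 3P/(2πz²) · [1 + (r/z)²]^(−5/2)
r/z = 0/1.9 = 0; [1+(r/z)²]^(−5/2) = 1.
Δσ_z = 3×910/(2π×1.9²) × 1 = 120.36 × 1 = 120.4 kPa

Δσ_z ≈ 120 kPa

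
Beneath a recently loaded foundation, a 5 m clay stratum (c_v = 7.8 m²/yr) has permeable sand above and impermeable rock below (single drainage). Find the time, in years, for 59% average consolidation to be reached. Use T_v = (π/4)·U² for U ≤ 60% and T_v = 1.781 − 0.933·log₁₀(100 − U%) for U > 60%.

Drainage path length: H_d = H = 5 m (single drainage).
U ≤ 60%: T_v = (π/4)·U² = (π/4)×0.59² = 0.2734.
t = T_v·H_d²/c_v = 0.2734×5²/7.8 = 0.8763 years.

t ≈ 0.876 years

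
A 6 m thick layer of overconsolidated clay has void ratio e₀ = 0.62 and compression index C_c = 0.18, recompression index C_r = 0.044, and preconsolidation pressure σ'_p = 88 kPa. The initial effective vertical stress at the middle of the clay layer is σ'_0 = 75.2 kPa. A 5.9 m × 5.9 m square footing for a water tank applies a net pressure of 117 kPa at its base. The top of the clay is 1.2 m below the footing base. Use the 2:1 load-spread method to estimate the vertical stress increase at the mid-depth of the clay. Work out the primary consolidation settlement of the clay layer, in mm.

Mid-depth of clay below the footing base: z = 1.2 + 6/2 = 4.2 m.
Stress increase at mid-clay by the 2:1 spreading method:
Δσ = qBL/((B+z)(L+z)) = 117×5.9×5.9/((5.9+4.2)(5.9+4.2)) = 39.925 kPa
Final effective stress: σ'_f = 75.2 + 39.925 = 115.12 kPa.
σ'_f = 115.12 > σ'_p = 88 kPa, so the stress path crosses the preconsolidation pressure — recompression up to σ'_p, then virgin compression beyond:
S_c = H/(1+e₀)·[C_r·log₁₀(σ'_p/σ'_0) + C_c·log₁₀(σ'_f/σ'_p)]
    = 6/1.62 × [0.044×log₁₀(88/75.2) + 0.18×log₁₀(115.12/88)]
    = 3.7037 × [0.0030037 + 0.021] = 0.0889 m

S_c ≈ 88.9 mm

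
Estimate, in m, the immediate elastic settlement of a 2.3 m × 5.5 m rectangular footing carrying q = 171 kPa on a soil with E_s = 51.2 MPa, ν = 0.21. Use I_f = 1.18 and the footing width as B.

Immediate (elastic) settlement: S_e = q·B·(1−ν²)/E_s · I_f.
E_s = 51.2 MPa = 51200 kPa.
S_e = 171 × 2.3 × (1 − 0.21²) / 51200 × 1.18
    = 171 × 2.3 × 0.9559 / 51200 × 1.18
    = 0.008665 m

S_e ≈ 0.00866 m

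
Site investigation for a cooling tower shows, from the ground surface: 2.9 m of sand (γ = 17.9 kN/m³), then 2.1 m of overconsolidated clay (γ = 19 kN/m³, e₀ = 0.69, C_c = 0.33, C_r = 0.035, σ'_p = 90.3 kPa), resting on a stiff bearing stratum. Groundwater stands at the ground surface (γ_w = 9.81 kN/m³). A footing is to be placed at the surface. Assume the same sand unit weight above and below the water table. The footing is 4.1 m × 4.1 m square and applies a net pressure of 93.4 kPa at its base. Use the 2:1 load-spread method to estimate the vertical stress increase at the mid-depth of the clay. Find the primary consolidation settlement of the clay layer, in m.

S_c ≈ 0.0104 m

Mid-depth of clay below the ground surface: z = 2.9 + 2.1/2 = 3.95 m.
Total vertical stress at mid-clay: σ_v = 17.9×2.9 + 19×1.05 = 71.86 kPa.
Pore pressure: u = 9.81×(3.95 − 0) = 38.75 kPa.
Initial effective stress: σ'_0 = σ_v − u = 71.86 − 38.75 = 33.11 kPa.
Stress increase at mid-clay by the 2:1 spreading method:
Δσ = qBL/((B+z)(L+z)) = 93.4×4.1×4.1/((4.1+3.95)(4.1+3.95)) = 24.228 kPa
Final effective stress: σ'_f = 33.11 + 24.228 = 57.338 kPa.
σ'_f = 57.338 ≤ σ'_p = 90.3 kPa, so the clay remains overconsolidated and only the recompression index applies:
S_c = C_r·H/(1+e₀)·log₁₀(σ'_f/σ'_0) = 0.035×2.1/1.69×log₁₀(57.338/33.11)
    = 0.043491 × 0.23848 = 0.01037 m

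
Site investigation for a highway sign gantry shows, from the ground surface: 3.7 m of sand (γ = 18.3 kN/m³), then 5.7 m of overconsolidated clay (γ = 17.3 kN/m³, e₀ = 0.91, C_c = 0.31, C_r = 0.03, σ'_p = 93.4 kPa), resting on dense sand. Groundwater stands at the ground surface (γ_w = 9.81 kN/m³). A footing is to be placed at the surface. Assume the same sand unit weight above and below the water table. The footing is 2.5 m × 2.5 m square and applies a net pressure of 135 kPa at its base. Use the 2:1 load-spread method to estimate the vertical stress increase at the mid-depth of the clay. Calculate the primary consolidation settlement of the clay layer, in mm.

Mid-depth of clay below the ground surface: z = 3.7 + 5.7/2 = 6.55 m.
Total vertical stress at mid-clay: σ_v = 18.3×3.7 + 17.3×2.85 = 117.02 kPa.
Pore pressure: u = 9.81×(6.55 − 0) = 64.255 kPa.
Initial effective stress: σ'_0 = σ_v − u = 117.02 − 64.255 = 52.765 kPa.
Stress increase at mid-clay by the 2:1 spreading method:
Δσ = qBL/((B+z)(L+z)) = 135×2.5×2.5/((2.5+6.55)(2.5+6.55)) = 10.302 kPa
Final effective stress: σ'_f = 52.765 + 10.302 = 63.067 kPa.
σ'_f = 63.067 ≤ σ'_p = 93.4 kPa, so the clay remains overconsolidated and only the recompression index applies:
S_c = C_r·H/(1+e₀)·log₁₀(σ'_f/σ'_0) = 0.03×5.7/1.91×log₁₀(63.067/52.765)
    = 0.089529 × 0.077456 = 0.006935 m

S_c ≈ 6.93 mm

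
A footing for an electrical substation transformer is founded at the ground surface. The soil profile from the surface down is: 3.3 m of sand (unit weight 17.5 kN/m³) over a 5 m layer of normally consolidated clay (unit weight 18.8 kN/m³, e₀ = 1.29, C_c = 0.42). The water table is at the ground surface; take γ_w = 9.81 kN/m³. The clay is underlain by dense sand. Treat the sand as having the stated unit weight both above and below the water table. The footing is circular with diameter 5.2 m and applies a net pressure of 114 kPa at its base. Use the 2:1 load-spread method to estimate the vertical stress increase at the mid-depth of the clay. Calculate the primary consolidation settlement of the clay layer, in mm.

S_c ≈ 170 mm

Mid-depth of clay below the ground surface: z = 3.3 + 5/2 = 5.8 m.
Total vertical stress at mid-clay: σ_v = 17.5×3.3 + 18.8×2.5 = 104.75 kPa.
Pore pressure: u = 9.81×(5.8 − 0) = 56.898 kPa.
Initial effective stress: σ'_0 = σ_v − u = 104.75 − 56.898 = 47.852 kPa.
Stress increase at mid-clay by the 2:1 spreading method:
Δσ ≈ qD²/(D+z)² = 114×5.2²/(5.2+5.8)² = 25.476 kPa
Final effective stress: σ'_f = σ'_0 + Δσ = 47.852 + 25.476 = 73.328 kPa.
Normally consolidated clay, so the full stress increment lies on the virgin compression line:
S_c = C_c·H/(1+e₀)·log₁₀(σ'_f/σ'_0) = 0.42×5/(1+1.29)×log₁₀(73.328/47.852)
    = 0.91703 × 0.18537 = 0.17 m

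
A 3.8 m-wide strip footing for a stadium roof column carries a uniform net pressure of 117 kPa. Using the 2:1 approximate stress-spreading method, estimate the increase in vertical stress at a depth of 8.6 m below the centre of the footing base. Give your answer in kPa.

By the 2:1 method the load spreads at 1 horizontal : 2 vertical, so at depth z the loaded area has grown by z in each plan dimension:
Δσ = qB/(B+z) = 117×3.8/(3.8+8.6) = 35.855 kPa

Δσ_z ≈ 35.9 kPa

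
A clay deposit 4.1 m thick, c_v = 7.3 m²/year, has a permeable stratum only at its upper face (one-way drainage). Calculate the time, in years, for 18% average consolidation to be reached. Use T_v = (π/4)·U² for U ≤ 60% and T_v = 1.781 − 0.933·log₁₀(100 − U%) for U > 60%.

Drainage path length: H_d = H = 4.1 m (single drainage).
U ≤ 60%: T_v = (π/4)·U² = (π/4)×0.18² = 0.025447.
t = T_v·H_d²/c_v = 0.025447×4.1²/7.3 = 0.0586 years.

t ≈ 0.0586 years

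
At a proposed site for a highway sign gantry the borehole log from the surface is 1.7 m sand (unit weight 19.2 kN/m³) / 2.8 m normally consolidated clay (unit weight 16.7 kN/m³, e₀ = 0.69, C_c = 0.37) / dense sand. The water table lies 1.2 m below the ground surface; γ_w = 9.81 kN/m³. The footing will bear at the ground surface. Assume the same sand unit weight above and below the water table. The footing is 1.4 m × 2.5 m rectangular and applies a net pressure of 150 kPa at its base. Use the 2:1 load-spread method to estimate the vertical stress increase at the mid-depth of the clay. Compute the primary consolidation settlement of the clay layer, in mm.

Mid-depth of clay below the ground surface: z = 1.7 + 2.8/2 = 3.1 m.
Total vertical stress at mid-clay: σ_v = 19.2×1.7 + 16.7×1.4 = 56.02 kPa.
Pore pressure: u = 9.81×(3.1 − 1.2) = 18.639 kPa.
Initial effective stress: σ'_0 = σ_v − u = 56.02 − 18.639 = 37.381 kPa.
Stress increase at mid-clay by the 2:1 spreading method:
Δσ = qBL/((B+z)(L+z)) = 150×1.4×2.5/((1.4+3.1)(2.5+3.1)) = 20.833 kPa
Final effective stress: σ'_f = σ'_0 + Δσ = 37.381 + 20.833 = 58.214 kPa.
Normally consolidated clay, so the full stress increment lies on the virgin compression line:
S_c = C_c·H/(1+e₀)·log₁₀(σ'_f/σ'_0) = 0.37×2.8/(1+0.69)×log₁₀(58.214/37.381)
    = 0.61302 × 0.19238 = 0.1179 m

S_c ≈ 118 mm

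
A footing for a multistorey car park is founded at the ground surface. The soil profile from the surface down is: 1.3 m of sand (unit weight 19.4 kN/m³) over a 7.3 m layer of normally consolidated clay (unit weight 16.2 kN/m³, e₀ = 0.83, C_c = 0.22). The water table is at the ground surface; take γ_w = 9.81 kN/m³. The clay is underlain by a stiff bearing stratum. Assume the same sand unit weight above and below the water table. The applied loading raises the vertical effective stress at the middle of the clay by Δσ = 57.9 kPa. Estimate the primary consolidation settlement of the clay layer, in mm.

S_c ≈ 367 mm

Mid-depth of clay below the ground surface: z = 1.3 + 7.3/2 = 4.95 m.
Total vertical stress at mid-clay: σ_v = 19.4×1.3 + 16.2×3.65 = 84.35 kPa.
Pore pressure: u = 9.81×(4.95 − 0) = 48.56 kPa.
Initial effective stress: σ'_0 = σ_v − u = 84.35 − 48.56 = 35.79 kPa.
Final effective stress: σ'_f = σ'_0 + Δσ = 35.79 + 57.9 = 93.69 kPa.
Normally consolidated clay, so the full stress increment lies on the virgin compression line:
S_c = C_c·H/(1+e₀)·log₁₀(σ'_f/σ'_0) = 0.22×7.3/(1+0.83)×log₁₀(93.69/35.79)
    = 0.8776 × 0.41793 = 0.3668 m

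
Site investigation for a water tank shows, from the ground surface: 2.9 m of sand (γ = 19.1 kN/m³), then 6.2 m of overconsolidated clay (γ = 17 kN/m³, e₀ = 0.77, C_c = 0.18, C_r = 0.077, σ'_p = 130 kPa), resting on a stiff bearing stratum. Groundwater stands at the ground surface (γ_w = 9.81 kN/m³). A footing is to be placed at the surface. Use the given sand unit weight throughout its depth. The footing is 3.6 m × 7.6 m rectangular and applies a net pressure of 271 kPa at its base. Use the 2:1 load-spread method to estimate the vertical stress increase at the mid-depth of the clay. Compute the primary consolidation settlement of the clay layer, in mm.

S_c ≈ 89.9 mm

Mid-depth of clay below the ground surface: z = 2.9 + 6.2/2 = 6 m.
Total vertical stress at mid-clay: σ_v = 19.1×2.9 + 17×3.1 = 108.09 kPa.
Pore pressure: u = 9.81×(6 − 0) = 58.86 kPa.
Initial effective stress: σ'_0 = σ_v − u = 108.09 − 58.86 = 49.23 kPa.
Stress increase at mid-clay by the 2:1 spreading method:
Δσ = qBL/((B+z)(L+z)) = 271×3.6×7.6/((3.6+6)(7.6+6)) = 56.79 kPa
Final effective stress: σ'_f = 49.23 + 56.79 = 106.02 kPa.
σ'_f = 106.02 ≤ σ'_p = 130 kPa, so the clay remains overconsolidated and only the recompression index applies:
S_c = C_r·H/(1+e₀)·log₁₀(σ'_f/σ'_0) = 0.077×6.2/1.77×log₁₀(106.02/49.23)
    = 0.26972 × 0.33316 = 0.08986 m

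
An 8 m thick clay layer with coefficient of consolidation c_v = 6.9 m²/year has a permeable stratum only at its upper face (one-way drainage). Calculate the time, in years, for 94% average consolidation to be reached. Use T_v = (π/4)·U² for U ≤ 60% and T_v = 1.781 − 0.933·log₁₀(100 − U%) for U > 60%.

t ≈ 9.79 years

Drainage path length: H_d = H = 8 m (single drainage).
U > 60%: T_v = 1.781 − 0.933·log₁₀(100 − 94) = 1.055.
t = T_v·H_d²/c_v = 1.055×8²/6.9 = 9.786 years.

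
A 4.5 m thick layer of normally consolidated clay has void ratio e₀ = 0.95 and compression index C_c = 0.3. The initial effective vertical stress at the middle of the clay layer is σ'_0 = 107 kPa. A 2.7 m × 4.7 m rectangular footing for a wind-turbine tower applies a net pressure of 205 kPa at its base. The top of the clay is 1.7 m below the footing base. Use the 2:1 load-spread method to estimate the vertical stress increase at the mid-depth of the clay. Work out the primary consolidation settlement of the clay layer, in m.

S_c ≈ 0.106 m

Mid-depth of clay below the footing base: z = 1.7 + 4.5/2 = 3.95 m.
Stress increase at mid-clay by the 2:1 spreading method:
Δσ = qBL/((B+z)(L+z)) = 205×2.7×4.7/((2.7+3.95)(4.7+3.95)) = 45.225 kPa
Final effective stress: σ'_f = σ'_0 + Δσ = 107 + 45.225 = 152.22 kPa.
Normally consolidated clay, so the full stress increment lies on the virgin compression line:
S_c = C_c·H/(1+e₀)·log₁₀(σ'_f/σ'_0) = 0.3×4.5/(1+0.95)×log₁₀(152.22/107)
    = 0.69231 × 0.15309 = 0.106 m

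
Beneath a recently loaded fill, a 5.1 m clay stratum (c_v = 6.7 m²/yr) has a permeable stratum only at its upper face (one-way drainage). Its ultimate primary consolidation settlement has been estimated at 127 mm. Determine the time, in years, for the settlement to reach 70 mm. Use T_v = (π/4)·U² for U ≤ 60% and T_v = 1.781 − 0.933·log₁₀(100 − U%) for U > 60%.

Drainage path length: H_d = H = 5.1 m (single drainage).
U = S(t)/S_ult = 70/127 = 0.5512.
U ≤ 60%: T_v = (π/4)·U² = (π/4)×0.55118² = 0.2386.
t = T_v·H_d²/c_v = 0.2386×5.1²/6.7 = 0.9263 years.

t ≈ 0.926 years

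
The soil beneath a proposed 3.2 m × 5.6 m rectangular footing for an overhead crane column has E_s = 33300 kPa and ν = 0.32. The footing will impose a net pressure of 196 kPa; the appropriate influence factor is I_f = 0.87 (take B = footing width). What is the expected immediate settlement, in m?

Immediate (elastic) settlement: S_e = q·B·(1−ν²)/E_s · I_f.
S_e = 196 × 3.2 × (1 − 0.32²) / 33300 × 0.87
    = 196 × 3.2 × 0.8976 / 33300 × 0.87
    = 0.01471 m

S_e ≈ 0.0147 m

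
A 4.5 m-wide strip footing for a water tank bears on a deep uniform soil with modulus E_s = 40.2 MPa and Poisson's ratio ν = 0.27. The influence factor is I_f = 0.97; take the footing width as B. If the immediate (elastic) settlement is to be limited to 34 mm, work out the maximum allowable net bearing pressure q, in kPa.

E_s = 40.2 MPa = 40200 kPa.
S_e = q·B·(1−ν²)/E_s · I_f  ⇒  q = S_e·E_s / (B·(1−ν²)·I_f).
q = 0.034 × 40200 / (4.5 × 0.9271 × 0.97) = 337.7 kPa

q ≈ 338 kPa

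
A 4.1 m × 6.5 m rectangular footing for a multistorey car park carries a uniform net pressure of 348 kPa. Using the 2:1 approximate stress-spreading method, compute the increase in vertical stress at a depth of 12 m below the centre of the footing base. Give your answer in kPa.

By the 2:1 method the load spreads at 1 horizontal : 2 vertical, so at depth z the loaded area has grown by z in each plan dimension:
Δσ = qBL/((B+z)(L+z)) = 348×4.1×6.5/((4.1+12)(6.5+12)) = 31.137 kPa

Δσ_z ≈ 31.1 kPa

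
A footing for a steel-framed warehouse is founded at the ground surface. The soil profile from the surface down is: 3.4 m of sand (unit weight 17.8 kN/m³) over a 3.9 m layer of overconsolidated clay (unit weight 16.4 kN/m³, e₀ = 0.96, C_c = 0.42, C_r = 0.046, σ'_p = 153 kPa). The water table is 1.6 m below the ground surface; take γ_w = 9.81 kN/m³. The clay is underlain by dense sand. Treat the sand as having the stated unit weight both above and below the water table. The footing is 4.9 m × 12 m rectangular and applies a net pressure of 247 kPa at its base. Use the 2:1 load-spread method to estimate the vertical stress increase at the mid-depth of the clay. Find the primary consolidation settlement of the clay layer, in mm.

S_c ≈ 35.9 mm

Mid-depth of clay below the ground surface: z = 3.4 + 3.9/2 = 5.35 m.
Total vertical stress at mid-clay: σ_v = 17.8×3.4 + 16.4×1.95 = 92.5 kPa.
Pore pressure: u = 9.81×(5.35 − 1.6) = 36.788 kPa.
Initial effective stress: σ'_0 = σ_v − u = 92.5 − 36.788 = 55.712 kPa.
Stress increase at mid-clay by the 2:1 spreading method:
Δσ = qBL/((B+z)(L+z)) = 247×4.9×12/((4.9+5.35)(12+5.35)) = 81.668 kPa
Final effective stress: σ'_f = 55.712 + 81.668 = 137.38 kPa.
σ'_f = 137.38 ≤ σ'_p = 153 kPa, so the clay remains overconsolidated and only the recompression index applies:
S_c = C_r·H/(1+e₀)·log₁₀(σ'_f/σ'_0) = 0.046×3.9/1.96×log₁₀(137.38/55.712)
    = 0.091531 × 0.39197 = 0.03588 m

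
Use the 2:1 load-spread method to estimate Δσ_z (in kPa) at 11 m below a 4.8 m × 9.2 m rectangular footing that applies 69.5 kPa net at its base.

By the 2:1 method the load spreads at 1 horizontal : 2 vertical, so at depth z the loaded area has grown by z in each plan dimension:
Δσ = qBL/((B+z)(L+z)) = 69.5×4.8×9.2/((4.8+11)(9.2+11)) = 9.6162 kPa

Δσ_z ≈ 9.62 kPa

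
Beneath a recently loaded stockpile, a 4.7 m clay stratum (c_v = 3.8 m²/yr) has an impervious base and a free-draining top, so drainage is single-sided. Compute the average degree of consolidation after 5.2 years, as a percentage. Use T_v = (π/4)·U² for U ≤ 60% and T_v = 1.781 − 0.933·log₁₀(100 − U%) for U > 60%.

U ≈ 91.1 %

Drainage path length: H_d = H = 4.7 m (single drainage).
T_v = c_v·t/H_d² = 3.8×5.2/4.7² = 0.89452.
T_v = 0.89452 corresponds to the U > 60% branch:
U = 1 − 10^((1.781 − T_v)/0.933)/100 = 0.9108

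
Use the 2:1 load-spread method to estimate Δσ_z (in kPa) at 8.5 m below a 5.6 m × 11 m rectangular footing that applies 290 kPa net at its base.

By the 2:1 method the load spreads at 1 horizontal : 2 vertical, so at depth z the loaded area has grown by z in each plan dimension:
Δσ = qBL/((B+z)(L+z)) = 290×5.6×11/((5.6+8.5)(11+8.5)) = 64.972 kPa

Δσ_z ≈ 65 kPa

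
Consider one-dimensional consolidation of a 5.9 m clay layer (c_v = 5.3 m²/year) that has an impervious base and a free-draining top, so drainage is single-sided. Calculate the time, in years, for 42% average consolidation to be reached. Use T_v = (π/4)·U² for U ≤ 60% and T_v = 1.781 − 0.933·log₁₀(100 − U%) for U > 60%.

t ≈ 0.91 years

Drainage path length: H_d = H = 5.9 m (single drainage).
U ≤ 60%: T_v = (π/4)·U² = (π/4)×0.42² = 0.13854.
t = T_v·H_d²/c_v = 0.13854×5.9²/5.3 = 0.9099 years.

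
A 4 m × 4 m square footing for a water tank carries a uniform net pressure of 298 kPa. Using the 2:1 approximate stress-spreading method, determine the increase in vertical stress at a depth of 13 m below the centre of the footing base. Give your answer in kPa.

By the 2:1 method the load spreads at 1 horizontal : 2 vertical, so at depth z the loaded area has grown by z in each plan dimension:
Δσ = qBL/((B+z)(L+z)) = 298×4×4/((4+13)(4+13)) = 16.498 kPa

Δσ_z ≈ 16.5 kPa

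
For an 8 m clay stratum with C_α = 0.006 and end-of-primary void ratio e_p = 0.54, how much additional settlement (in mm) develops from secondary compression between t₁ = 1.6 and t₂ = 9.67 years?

S_s ≈ 24.4 mm

Secondary compression: S_s = C_α·H/(1+e_p)·log₁₀(t₂/t₁)
S_s = 0.006×8/(1+0.54)×log₁₀(9.67/1.6)
    = 0.03117 × 0.7813 = 0.02435 m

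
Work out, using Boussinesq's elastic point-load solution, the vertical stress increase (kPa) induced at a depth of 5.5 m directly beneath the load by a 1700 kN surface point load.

Boussinesq vertical stress below a point load on an elastic half-space:
Δσ_z = 3P/(2πz²) · [1 + (r/z)²]^(−5/2)
r/z = 0/5.5 = 0; [1+(r/z)²]^(−5/2) = 1.
Δσ_z = 3×1700/(2π×5.5²) × 1 = 26.833 × 1 = 26.83 kPa

Δσ_z ≈ 26.8 kPa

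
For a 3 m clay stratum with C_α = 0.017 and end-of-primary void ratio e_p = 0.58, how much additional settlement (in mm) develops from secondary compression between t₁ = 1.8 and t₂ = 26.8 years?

S_s ≈ 37.9 mm

Secondary compression: S_s = C_α·H/(1+e_p)·log₁₀(t₂/t₁)
S_s = 0.017×3/(1+0.58)×log₁₀(26.8/1.8)
    = 0.03228 × 1.173 = 0.03786 m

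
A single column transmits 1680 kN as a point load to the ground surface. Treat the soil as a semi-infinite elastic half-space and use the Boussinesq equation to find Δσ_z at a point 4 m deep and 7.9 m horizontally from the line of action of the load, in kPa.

Boussinesq vertical stress below a point load on an elastic half-space:
Δσ_z = 3P/(2πz²) · [1 + (r/z)²]^(−5/2)
r/z = 7.9/4 = 1.975; [1+(r/z)²]^(−5/2) = 0.018809.
Δσ_z = 3×1680/(2π×4²) × 0.018809 = 50.134 × 0.018809 = 0.943 kPa

Δσ_z ≈ 0.943 kPa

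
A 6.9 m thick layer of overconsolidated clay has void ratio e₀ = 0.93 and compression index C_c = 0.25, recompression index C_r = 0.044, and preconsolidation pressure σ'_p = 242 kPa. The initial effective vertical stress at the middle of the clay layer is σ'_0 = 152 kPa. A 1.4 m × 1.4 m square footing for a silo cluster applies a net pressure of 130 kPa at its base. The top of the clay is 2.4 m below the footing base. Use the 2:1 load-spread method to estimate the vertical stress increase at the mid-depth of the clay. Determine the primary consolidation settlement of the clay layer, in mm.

Mid-depth of clay below the footing base: z = 2.4 + 6.9/2 = 5.85 m.
Stress increase at mid-clay by the 2:1 spreading method:
Δσ = qBL/((B+z)(L+z)) = 130×1.4×1.4/((1.4+5.85)(1.4+5.85)) = 4.8476 kPa
Final effective stress: σ'_f = 152 + 4.8476 = 156.85 kPa.
σ'_f = 156.85 ≤ σ'_p = 242 kPa, so the clay remains overconsolidated and only the recompression index applies:
S_c = C_r·H/(1+e₀)·log₁₀(σ'_f/σ'_0) = 0.044×6.9/1.93×log₁₀(156.85/152)
    = 0.1573 × 0.013641 = 0.002146 m

S_c ≈ 2.15 mm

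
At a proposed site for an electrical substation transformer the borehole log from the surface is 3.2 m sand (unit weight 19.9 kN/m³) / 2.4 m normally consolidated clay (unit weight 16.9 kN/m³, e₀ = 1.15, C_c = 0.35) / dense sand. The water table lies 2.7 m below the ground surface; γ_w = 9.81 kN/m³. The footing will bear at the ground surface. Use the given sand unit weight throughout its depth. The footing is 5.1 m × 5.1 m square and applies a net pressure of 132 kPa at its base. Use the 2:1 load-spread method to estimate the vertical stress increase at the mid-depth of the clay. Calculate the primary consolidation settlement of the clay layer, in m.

Mid-depth of clay below the ground surface: z = 3.2 + 2.4/2 = 4.4 m.
Total vertical stress at mid-clay: σ_v = 19.9×3.2 + 16.9×1.2 = 83.96 kPa.
Pore pressure: u = 9.81×(4.4 − 2.7) = 16.677 kPa.
Initial effective stress: σ'_0 = σ_v − u = 83.96 − 16.677 = 67.283 kPa.
Stress increase at mid-clay by the 2:1 spreading method:
Δσ = qBL/((B+z)(L+z)) = 132×5.1×5.1/((5.1+4.4)(5.1+4.4)) = 38.042 kPa
Final effective stress: σ'_f = σ'_0 + Δσ = 67.283 + 38.042 = 105.33 kPa.
Normally consolidated clay, so the full stress increment lies on the virgin compression line:
S_c = C_c·H/(1+e₀)·log₁₀(σ'_f/σ'_0) = 0.35×2.4/(1+1.15)×log₁₀(105.33/67.283)
    = 0.3907 × 0.19465 = 0.07605 m

S_c ≈ 0.076 m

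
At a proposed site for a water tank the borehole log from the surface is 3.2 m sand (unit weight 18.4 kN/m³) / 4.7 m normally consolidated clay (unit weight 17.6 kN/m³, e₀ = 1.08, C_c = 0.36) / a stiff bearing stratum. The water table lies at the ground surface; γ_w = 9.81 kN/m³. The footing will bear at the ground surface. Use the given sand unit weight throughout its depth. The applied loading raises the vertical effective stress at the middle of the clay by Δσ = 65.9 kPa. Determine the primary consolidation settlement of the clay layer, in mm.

Mid-depth of clay below the ground surface: z = 3.2 + 4.7/2 = 5.55 m.
Total vertical stress at mid-clay: σ_v = 18.4×3.2 + 17.6×2.35 = 100.24 kPa.
Pore pressure: u = 9.81×(5.55 − 0) = 54.446 kPa.
Initial effective stress: σ'_0 = σ_v − u = 100.24 − 54.446 = 45.794 kPa.
Final effective stress: σ'_f = σ'_0 + Δσ = 45.794 + 65.9 = 111.69 kPa.
Normally consolidated clay, so the full stress increment lies on the virgin compression line:
S_c = C_c·H/(1+e₀)·log₁₀(σ'_f/σ'_0) = 0.36×4.7/(1+1.08)×log₁₀(111.69/45.794)
    = 0.81346 × 0.38721 = 0.315 m

S_c ≈ 315 mm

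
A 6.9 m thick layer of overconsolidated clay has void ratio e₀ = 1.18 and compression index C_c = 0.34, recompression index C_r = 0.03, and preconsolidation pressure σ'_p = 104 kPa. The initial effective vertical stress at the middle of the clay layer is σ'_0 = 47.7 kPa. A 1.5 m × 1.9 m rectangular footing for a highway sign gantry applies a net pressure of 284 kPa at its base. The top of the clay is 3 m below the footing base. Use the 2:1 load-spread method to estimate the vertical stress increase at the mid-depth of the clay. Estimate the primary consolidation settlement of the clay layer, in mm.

Mid-depth of clay below the footing base: z = 3 + 6.9/2 = 6.45 m.
Stress increase at mid-clay by the 2:1 spreading method:
Δσ = qBL/((B+z)(L+z)) = 284×1.5×1.9/((1.5+6.45)(1.9+6.45)) = 12.193 kPa
Final effective stress: σ'_f = 47.7 + 12.193 = 59.893 kPa.
σ'_f = 59.893 ≤ σ'_p = 104 kPa, so the clay remains overconsolidated and only the recompression index applies:
S_c = C_r·H/(1+e₀)·log₁₀(σ'_f/σ'_0) = 0.03×6.9/2.18×log₁₀(59.893/47.7)
    = 0.094953 × 0.098858 = 0.009387 m

S_c ≈ 9.39 mm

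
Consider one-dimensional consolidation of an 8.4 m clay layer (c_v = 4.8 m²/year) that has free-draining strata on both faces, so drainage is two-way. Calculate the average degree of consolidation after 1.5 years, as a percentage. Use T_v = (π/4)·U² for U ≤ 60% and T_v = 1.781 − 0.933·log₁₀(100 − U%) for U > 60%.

Drainage path length: H_d = H/2 = 4.2 m (double drainage).
T_v = c_v·t/H_d² = 4.8×1.5/4.2² = 0.40816.
T_v = 0.40816 corresponds to the U > 60% branch:
U = 1 − 10^((1.781 − T_v)/0.933)/100 = 0.7039

U ≈ 70.4 %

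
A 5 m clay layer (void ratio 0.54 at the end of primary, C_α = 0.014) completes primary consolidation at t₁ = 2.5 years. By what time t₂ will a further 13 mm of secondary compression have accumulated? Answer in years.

S_s = C_α·H/(1+e_p)·log₁₀(t₂/t₁) ⇒ log₁₀(t₂/t₁) = S_s·(1+e_p)/(C_α·H).
log₁₀(t₂/t₁) = 0.013 × (1+0.54) / (0.014×5) = 0.286
t₂ = t₁ × 10^0.286 = 2.5 × 1.932 = 4.83 years

t₂ ≈ 4.83 years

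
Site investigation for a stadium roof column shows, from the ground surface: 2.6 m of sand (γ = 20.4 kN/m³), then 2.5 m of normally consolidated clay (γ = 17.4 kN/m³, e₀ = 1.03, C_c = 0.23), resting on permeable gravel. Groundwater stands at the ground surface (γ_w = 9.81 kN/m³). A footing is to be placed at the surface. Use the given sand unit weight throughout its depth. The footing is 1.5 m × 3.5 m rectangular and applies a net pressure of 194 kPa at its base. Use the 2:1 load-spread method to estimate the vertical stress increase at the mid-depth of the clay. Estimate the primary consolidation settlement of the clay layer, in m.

S_c ≈ 0.0652 m

Mid-depth of clay below the ground surface: z = 2.6 + 2.5/2 = 3.85 m.
Total vertical stress at mid-clay: σ_v = 20.4×2.6 + 17.4×1.25 = 74.79 kPa.
Pore pressure: u = 9.81×(3.85 − 0) = 37.769 kPa.
Initial effective stress: σ'_0 = σ_v − u = 74.79 − 37.769 = 37.021 kPa.
Stress increase at mid-clay by the 2:1 spreading method:
Δσ = qBL/((B+z)(L+z)) = 194×1.5×3.5/((1.5+3.85)(3.5+3.85)) = 25.901 kPa
Final effective stress: σ'_f = σ'_0 + Δσ = 37.021 + 25.901 = 62.922 kPa.
Normally consolidated clay, so the full stress increment lies on the virgin compression line:
S_c = C_c·H/(1+e₀)·log₁₀(σ'_f/σ'_0) = 0.23×2.5/(1+1.03)×log₁₀(62.922/37.021)
    = 0.28325 × 0.23035 = 0.06525 m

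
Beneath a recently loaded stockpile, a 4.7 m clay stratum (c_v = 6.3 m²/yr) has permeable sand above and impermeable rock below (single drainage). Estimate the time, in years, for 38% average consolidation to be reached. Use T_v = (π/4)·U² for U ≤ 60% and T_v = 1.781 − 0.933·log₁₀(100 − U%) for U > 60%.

Drainage path length: H_d = H = 4.7 m (single drainage).
U ≤ 60%: T_v = (π/4)·U² = (π/4)×0.38² = 0.11341.
t = T_v·H_d²/c_v = 0.11341×4.7²/6.3 = 0.3977 years.

t ≈ 0.398 years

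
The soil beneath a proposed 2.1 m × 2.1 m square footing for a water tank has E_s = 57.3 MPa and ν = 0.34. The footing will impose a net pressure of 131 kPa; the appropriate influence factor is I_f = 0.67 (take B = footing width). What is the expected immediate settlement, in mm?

S_e ≈ 2.84 mm

Immediate (elastic) settlement: S_e = q·B·(1−ν²)/E_s · I_f.
E_s = 57.3 MPa = 57300 kPa.
S_e = 131 × 2.1 × (1 − 0.34²) / 57300 × 0.67
    = 131 × 2.1 × 0.8844 / 57300 × 0.67
    = 0.002845 m = 2.845 mm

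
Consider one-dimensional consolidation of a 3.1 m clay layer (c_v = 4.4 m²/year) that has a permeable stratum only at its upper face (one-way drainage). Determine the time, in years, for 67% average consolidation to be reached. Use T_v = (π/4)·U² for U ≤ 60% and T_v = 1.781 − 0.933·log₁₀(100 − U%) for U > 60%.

Drainage path length: H_d = H = 3.1 m (single drainage).
U > 60%: T_v = 1.781 − 0.933·log₁₀(100 − 67) = 0.36423.
t = T_v·H_d²/c_v = 0.36423×3.1²/4.4 = 0.7955 years.

t ≈ 0.796 years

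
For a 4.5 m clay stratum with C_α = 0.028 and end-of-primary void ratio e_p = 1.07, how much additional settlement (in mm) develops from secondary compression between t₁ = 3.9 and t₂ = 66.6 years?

Secondary compression: S_s = C_α·H/(1+e_p)·log₁₀(t₂/t₁)
S_s = 0.028×4.5/(1+1.07)×log₁₀(66.6/3.9)
    = 0.06087 × 1.232 = 0.07502 m

S_s ≈ 75 mm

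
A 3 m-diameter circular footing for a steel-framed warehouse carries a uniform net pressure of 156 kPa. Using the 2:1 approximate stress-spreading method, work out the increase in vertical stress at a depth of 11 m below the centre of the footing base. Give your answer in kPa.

Δσ_z ≈ 7.16 kPa

By the 2:1 method the load spreads at 1 horizontal : 2 vertical, so at depth z the loaded area has grown by z in each plan dimension:
Δσ ≈ qD²/(D+z)² = 156×3²/(3+11)² = 7.1633 kPa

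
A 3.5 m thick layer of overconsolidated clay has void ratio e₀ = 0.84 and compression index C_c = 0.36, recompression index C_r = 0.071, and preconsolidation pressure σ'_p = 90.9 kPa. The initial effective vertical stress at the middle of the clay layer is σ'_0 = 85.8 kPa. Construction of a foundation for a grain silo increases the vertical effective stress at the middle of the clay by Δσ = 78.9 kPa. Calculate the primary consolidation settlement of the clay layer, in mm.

S_c ≈ 180 mm

Final effective stress: σ'_f = 85.8 + 78.9 = 164.7 kPa.
σ'_f = 164.7 > σ'_p = 90.9 kPa, so the stress path crosses the preconsolidation pressure — recompression up to σ'_p, then virgin compression beyond:
S_c = H/(1+e₀)·[C_r·log₁₀(σ'_p/σ'_0) + C_c·log₁₀(σ'_f/σ'_p)]
    = 3.5/1.84 × [0.071×log₁₀(90.9/85.8) + 0.36×log₁₀(164.7/90.9)]
    = 1.9022 × [0.0017804 + 0.092927] = 0.1802 m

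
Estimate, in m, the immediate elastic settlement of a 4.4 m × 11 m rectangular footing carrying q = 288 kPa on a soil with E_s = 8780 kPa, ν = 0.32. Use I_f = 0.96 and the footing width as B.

S_e ≈ 0.124 m

Immediate (elastic) settlement: S_e = q·B·(1−ν²)/E_s · I_f.
S_e = 288 × 4.4 × (1 − 0.32²) / 8780 × 0.96
    = 288 × 4.4 × 0.8976 / 8780 × 0.96
    = 0.1244 m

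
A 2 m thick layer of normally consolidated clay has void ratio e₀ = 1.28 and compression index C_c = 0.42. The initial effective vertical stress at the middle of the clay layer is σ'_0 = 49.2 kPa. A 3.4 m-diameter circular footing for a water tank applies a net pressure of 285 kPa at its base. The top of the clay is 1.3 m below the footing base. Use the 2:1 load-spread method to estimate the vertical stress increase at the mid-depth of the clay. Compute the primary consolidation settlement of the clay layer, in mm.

Mid-depth of clay below the footing base: z = 1.3 + 2/2 = 2.3 m.
Stress increase at mid-clay by the 2:1 spreading method:
Δσ ≈ qD²/(D+z)² = 285×3.4²/(3.4+2.3)² = 101.4 kPa
Final effective stress: σ'_f = σ'_0 + Δσ = 49.2 + 101.4 = 150.6 kPa.
Normally consolidated clay, so the full stress increment lies on the virgin compression line:
S_c = C_c·H/(1+e₀)·log₁₀(σ'_f/σ'_0) = 0.42×2/(1+1.28)×log₁₀(150.6/49.2)
    = 0.36842 × 0.48586 = 0.179 m

S_c ≈ 179 mm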